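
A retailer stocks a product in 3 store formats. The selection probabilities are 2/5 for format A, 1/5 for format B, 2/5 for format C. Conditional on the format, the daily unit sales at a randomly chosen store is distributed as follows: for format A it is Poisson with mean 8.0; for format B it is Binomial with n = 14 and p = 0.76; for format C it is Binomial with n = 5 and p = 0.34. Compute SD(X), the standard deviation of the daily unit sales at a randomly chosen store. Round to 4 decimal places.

Per component, A: μ=8, E[X²]=72; B: μ=10.64, E[X²]=115.763; C: μ=1.7, E[X²]=4.012.
E[X] = 0.4·8 + 0.2·10.64 + 0.4·1.7 = 6.008.
E[X²] = 0.4·72 + 0.2·115.763 + 0.4·4.012 = 53.5574.
Var(X) = E[X²] − (E[X])² = 53.5574 − 36.0961 = 17.4614.
SD(X) = √17.4614 = 4.17868.

4.1787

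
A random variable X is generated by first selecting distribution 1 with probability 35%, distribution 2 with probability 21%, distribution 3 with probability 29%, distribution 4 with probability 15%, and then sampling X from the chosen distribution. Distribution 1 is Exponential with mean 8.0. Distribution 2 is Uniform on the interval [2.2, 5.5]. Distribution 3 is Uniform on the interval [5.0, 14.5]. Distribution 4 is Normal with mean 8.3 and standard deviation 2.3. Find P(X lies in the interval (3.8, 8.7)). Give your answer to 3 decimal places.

Conditional on each component, P(3.8 < X < 8.7): 1: 0.284827; 2: 0.515152; 3: 0.389474; 4: 0.543831.
By total probability, P(3.8 < X < 8.7) = 0.35·0.284827 + 0.21·0.515152 + 0.29·0.389474 + 0.15·0.543831 = 0.402393.

0.402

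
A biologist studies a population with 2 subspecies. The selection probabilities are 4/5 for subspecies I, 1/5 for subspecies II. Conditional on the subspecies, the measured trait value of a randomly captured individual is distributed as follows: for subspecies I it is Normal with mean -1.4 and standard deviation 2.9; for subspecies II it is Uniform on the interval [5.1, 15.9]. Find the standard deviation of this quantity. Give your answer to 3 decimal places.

Per component, I: μ=-1.4, E[X²]=10.37; II: μ=10.5, E[X²]=119.97.
E[X] = 0.8·-1.4 + 0.2·10.5 = 0.98.
E[X²] = 0.8·10.37 + 0.2·119.97 = 32.29.
Var(X) = E[X²] − (E[X])² = 32.29 − 0.9604 = 31.3296.
SD(X) = √31.3296 = 5.59729.

5.597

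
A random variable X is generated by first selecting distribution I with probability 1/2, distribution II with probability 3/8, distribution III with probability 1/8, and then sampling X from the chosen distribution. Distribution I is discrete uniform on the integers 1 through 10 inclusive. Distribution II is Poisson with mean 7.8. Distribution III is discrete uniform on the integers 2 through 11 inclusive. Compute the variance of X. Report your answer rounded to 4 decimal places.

9.2148

Per component, I: μ=5.5, E[X²]=38.5; II: μ=7.8, E[X²]=68.64; III: μ=6.5, E[X²]=50.5.
E[X] = 0.5·5.5 + 0.375·7.8 + 0.125·6.5 = 6.4875.
E[X²] = 0.5·38.5 + 0.375·68.64 + 0.125·50.5 = 51.3025.
Var(X) = E[X²] − (E[X])² = 51.3025 − 42.0877 = 9.21484.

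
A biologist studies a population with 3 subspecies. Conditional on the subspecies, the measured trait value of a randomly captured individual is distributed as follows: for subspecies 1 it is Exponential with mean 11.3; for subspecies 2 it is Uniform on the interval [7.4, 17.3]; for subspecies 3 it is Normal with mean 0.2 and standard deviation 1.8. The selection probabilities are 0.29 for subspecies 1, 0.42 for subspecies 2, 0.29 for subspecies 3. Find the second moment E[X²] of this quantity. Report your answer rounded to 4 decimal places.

For each component E[X²] = Var + (mean)², giving 1: 255.38; 2: 160.69; 3: 3.28.
Overall E[X²] = 0.29·255.38 + 0.42·160.69 + 0.29·3.28 = 142.501.

142.5012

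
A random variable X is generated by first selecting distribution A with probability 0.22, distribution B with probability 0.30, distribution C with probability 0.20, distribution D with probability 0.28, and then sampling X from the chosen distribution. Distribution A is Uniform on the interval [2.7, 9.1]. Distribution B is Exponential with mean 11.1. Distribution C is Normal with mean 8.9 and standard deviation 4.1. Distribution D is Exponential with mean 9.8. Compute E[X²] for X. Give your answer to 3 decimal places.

For each component E[X²] = Var + (mean)², giving A: 38.2233; B: 246.42; C: 96.02; D: 192.08.
Overall E[X²] = 0.22·38.2233 + 0.3·246.42 + 0.2·96.02 + 0.28·192.08 = 155.322.

155.322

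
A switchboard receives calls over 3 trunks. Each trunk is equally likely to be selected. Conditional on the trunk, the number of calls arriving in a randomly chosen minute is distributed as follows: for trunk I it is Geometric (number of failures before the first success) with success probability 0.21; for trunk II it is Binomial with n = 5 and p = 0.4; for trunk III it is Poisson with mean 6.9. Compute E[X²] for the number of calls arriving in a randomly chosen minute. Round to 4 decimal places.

For each component E[X²] = Var + (mean)², giving I: 32.0658; II: 5.2; III: 54.51.
Overall E[X²] = 0.333333·32.0658 + 0.333333·5.2 + 0.333333·54.51 = 30.5919.

30.5919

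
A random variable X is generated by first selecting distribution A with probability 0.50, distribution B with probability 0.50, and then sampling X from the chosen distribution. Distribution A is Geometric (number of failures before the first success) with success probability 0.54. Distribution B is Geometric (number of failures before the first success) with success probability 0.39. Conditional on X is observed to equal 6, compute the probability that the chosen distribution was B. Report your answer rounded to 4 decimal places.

Likelihoods P(X=6 | ·): A: 0.00511612; B: 0.0200929.
Posterior ∝ prior × likelihood. Numerator for B: 0.5·0.0200929 = 0.0100465.
Normalizing constant: 0.5·0.00511612 + 0.5·0.0200929 = 0.0126045.
P(B | observation) = 0.0100465 / 0.0126045 = 0.797052.

0.7971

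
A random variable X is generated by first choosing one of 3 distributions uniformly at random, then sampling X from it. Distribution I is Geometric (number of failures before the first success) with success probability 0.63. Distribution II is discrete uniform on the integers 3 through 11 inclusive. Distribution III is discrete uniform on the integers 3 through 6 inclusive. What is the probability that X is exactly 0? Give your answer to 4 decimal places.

0.2100

Conditional on each component, P(X = 0): I: 0.63; II: 0; III: 0.
By total probability, P(X = 0) = 0.333333·0.63 + 0.333333·0 + 0.333333·0 = 0.21.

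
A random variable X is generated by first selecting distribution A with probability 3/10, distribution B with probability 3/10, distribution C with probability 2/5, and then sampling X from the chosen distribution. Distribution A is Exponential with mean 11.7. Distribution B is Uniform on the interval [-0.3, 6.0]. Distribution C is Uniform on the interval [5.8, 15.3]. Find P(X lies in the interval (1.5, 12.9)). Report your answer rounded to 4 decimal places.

Conditional on each component, P(1.5 < X < 12.9): A: 0.547654; B: 0.714286; C: 0.747368.
By total probability, P(1.5 < X < 12.9) = 0.3·0.547654 + 0.3·0.714286 + 0.4·0.747368 = 0.677529.

0.6775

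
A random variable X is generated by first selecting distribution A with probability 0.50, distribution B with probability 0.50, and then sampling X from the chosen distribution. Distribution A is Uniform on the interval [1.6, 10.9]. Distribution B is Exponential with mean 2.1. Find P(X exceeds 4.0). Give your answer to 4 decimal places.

0.4454

Conditional on each component, P(X > 4.0): A: 0.741935; B: 0.148858.
By total probability, P(X > 4.0) = 0.5·0.741935 + 0.5·0.148858 = 0.445397.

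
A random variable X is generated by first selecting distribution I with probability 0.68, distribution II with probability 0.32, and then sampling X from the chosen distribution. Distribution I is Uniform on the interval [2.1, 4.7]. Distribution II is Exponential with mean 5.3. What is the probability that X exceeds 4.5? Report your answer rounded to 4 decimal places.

0.1892

Conditional on each component, P(X > 4.5): I: 0.0769231; II: 0.427818.
By total probability, P(X > 4.5) = 0.68·0.0769231 + 0.32·0.427818 = 0.18921.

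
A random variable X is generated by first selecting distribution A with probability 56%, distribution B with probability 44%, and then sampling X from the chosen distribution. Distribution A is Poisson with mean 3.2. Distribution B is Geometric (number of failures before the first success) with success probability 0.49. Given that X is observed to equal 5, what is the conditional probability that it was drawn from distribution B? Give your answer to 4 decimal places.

Likelihoods P(X=5 | ·): A: 0.113979; B: 0.0169062.
Posterior ∝ prior × likelihood. Numerator for B: 0.44·0.0169062 = 0.00743874.
Normalizing constant: 0.56·0.113979 + 0.44·0.0169062 = 0.0712672.
P(B | observation) = 0.00743874 / 0.0712672 = 0.104378.

0.1044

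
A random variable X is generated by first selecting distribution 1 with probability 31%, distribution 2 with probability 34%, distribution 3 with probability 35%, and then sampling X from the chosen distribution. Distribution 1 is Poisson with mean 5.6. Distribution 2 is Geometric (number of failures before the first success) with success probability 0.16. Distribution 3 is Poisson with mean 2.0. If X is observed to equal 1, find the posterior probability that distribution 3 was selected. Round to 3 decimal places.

Likelihoods P(X=1 | ·): 1: 0.020708; 2: 0.1344; 3: 0.270671.
Posterior ∝ prior × likelihood. Numerator for 3: 0.35·0.270671 = 0.0947347.
Normalizing constant: 0.31·0.020708 + 0.34·0.1344 + 0.35·0.270671 = 0.14685.
P(3 | observation) = 0.0947347 / 0.14685 = 0.645111.

0.645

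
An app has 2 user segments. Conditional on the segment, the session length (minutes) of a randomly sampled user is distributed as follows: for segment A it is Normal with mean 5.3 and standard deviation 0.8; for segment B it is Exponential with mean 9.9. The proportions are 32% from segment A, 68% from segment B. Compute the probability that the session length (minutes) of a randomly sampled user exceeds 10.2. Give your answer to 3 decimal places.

Conditional on each segment, P(X > 10.2): A: 4.53418e-10; B: 0.356899.
By total probability, P(X > 10.2) = 0.32·4.53418e-10 + 0.68·0.356899 = 0.242691.

0.243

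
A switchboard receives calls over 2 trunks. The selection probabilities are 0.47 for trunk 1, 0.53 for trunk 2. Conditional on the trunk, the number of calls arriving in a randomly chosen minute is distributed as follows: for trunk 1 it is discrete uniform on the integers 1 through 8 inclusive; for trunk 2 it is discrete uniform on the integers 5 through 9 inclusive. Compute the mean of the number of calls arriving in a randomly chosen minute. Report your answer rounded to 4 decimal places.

Component means — 1: 4.5; 2: 7.
E[X] = 0.47·4.5 + 0.53·7 = 5.825.

5.8250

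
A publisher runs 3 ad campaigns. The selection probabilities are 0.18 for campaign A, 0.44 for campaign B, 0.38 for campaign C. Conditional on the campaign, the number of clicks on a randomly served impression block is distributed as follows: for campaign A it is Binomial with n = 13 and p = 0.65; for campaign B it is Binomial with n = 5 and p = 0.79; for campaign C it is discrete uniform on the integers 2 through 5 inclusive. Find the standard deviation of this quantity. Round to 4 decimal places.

2.1647

Per component, A: μ=8.45, E[X²]=74.36; B: μ=3.95, E[X²]=16.432; C: μ=3.5, E[X²]=13.5.
E[X] = 0.18·8.45 + 0.44·3.95 + 0.38·3.5 = 4.589.
E[X²] = 0.18·74.36 + 0.44·16.432 + 0.38·13.5 = 25.7449.
Var(X) = E[X²] − (E[X])² = 25.7449 − 21.0589 = 4.68596.
SD(X) = √4.68596 = 2.16471.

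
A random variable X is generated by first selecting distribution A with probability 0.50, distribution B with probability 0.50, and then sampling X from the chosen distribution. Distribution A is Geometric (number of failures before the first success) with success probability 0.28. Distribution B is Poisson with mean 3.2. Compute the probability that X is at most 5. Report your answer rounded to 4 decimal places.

0.8776

Conditional on each component, P(X ≤ 5): A: 0.860686; B: 0.894592.
By total probability, P(X ≤ 5) = 0.5·0.860686 + 0.5·0.894592 = 0.877639.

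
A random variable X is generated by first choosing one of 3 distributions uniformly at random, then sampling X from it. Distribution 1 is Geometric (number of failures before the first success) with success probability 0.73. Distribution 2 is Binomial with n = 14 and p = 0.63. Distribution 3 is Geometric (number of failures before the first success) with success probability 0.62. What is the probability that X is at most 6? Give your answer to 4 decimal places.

Conditional on each component, P(X ≤ 6): 1: 0.999895; 2: 0.101233; 3: 0.998856.
By total probability, P(X ≤ 6) = 0.333333·0.999895 + 0.333333·0.101233 + 0.333333·0.998856 = 0.699995.

0.7000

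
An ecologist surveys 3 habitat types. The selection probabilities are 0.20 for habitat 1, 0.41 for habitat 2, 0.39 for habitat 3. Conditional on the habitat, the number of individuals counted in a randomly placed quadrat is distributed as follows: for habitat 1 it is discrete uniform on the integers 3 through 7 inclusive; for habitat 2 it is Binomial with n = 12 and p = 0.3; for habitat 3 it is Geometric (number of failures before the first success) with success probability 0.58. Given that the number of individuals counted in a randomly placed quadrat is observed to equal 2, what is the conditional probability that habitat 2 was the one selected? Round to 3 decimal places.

Likelihoods P(X=2 | ·): 1: 0; 2: 0.16779; 3: 0.102312.
Posterior ∝ prior × likelihood. Numerator for 2: 0.41·0.16779 = 0.068794.
Normalizing constant: 0.2·0 + 0.41·0.16779 + 0.39·0.102312 = 0.108696.
P(2 | observation) = 0.068794 / 0.108696 = 0.632905.

0.633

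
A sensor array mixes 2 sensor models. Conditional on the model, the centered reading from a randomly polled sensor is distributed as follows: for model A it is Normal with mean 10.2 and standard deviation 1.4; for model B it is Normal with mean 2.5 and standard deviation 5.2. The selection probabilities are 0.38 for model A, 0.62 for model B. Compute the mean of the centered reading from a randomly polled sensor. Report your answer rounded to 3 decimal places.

5.426

Component means — A: 10.2; B: 2.5.
E[X] = 0.38·10.2 + 0.62·2.5 = 5.426.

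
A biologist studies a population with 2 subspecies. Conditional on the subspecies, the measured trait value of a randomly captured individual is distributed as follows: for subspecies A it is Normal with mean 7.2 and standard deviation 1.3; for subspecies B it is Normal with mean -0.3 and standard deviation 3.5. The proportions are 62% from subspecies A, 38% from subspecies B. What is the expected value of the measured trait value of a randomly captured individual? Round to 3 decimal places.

Component means — A: 7.2; B: -0.3.
E[X] = 0.62·7.2 + 0.38·-0.3 = 4.35.

4.350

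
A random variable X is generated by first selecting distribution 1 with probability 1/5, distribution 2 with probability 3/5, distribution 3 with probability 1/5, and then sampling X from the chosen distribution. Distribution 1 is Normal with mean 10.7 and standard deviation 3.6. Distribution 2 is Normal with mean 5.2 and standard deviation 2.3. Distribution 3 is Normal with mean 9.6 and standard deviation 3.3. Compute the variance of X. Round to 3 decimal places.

Per component, 1: μ=10.7, E[X²]=127.45; 2: μ=5.2, E[X²]=32.33; 3: μ=9.6, E[X²]=103.05.
E[X] = 0.2·10.7 + 0.6·5.2 + 0.2·9.6 = 7.18.
E[X²] = 0.2·127.45 + 0.6·32.33 + 0.2·103.05 = 65.498.
Var(X) = E[X²] − (E[X])² = 65.498 − 51.5524 = 13.9456.

13.946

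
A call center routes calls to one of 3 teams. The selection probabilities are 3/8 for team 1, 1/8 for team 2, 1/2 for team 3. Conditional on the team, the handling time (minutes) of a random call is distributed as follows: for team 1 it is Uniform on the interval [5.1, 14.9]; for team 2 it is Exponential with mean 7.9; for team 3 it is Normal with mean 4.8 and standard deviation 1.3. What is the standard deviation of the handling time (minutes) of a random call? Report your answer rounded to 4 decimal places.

Per component, 1: μ=10, E[X²]=108.003; 2: μ=7.9, E[X²]=124.82; 3: μ=4.8, E[X²]=24.73.
E[X] = 0.375·10 + 0.125·7.9 + 0.5·4.8 = 7.1375.
E[X²] = 0.375·108.003 + 0.125·124.82 + 0.5·24.73 = 68.4688.
Var(X) = E[X²] − (E[X])² = 68.4688 − 50.9439 = 17.5248.
SD(X) = √17.5248 = 4.18627.

4.1863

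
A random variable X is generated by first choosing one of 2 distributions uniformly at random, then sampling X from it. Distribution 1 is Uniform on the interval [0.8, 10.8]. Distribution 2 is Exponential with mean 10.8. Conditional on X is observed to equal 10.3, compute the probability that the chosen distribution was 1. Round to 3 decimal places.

Likelihoods f(10.3 | ·): 1: 0.1; 2: 0.035677.
Posterior ∝ prior × likelihood. Numerator for 1: 0.5·0.1 = 0.05.
Normalizing constant: 0.5·0.1 + 0.5·0.035677 = 0.0678385.
P(1 | observation) = 0.05 / 0.0678385 = 0.737045.

0.737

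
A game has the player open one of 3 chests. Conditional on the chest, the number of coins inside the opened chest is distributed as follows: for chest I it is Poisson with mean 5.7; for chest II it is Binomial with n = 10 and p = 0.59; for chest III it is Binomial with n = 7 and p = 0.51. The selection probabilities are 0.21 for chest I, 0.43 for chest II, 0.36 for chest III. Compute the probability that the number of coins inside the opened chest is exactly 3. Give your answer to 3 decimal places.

0.139

Conditional on each chest, P(X = 3): I: 0.103275; II: 0.0479981; III: 0.267647.
By total probability, P(X = 3) = 0.21·0.103275 + 0.43·0.0479981 + 0.36·0.267647 = 0.13868.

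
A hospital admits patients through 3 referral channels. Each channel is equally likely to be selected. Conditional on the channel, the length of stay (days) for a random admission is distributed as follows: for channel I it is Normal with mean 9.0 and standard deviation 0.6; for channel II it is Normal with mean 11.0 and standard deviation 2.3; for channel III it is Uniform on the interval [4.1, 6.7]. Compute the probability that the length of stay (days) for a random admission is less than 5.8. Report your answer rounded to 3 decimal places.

0.222

Conditional on each channel, P(X < 5.8): I: 4.8213e-08; II: 0.0118837; III: 0.653846.
By total probability, P(X < 5.8) = 0.333333·4.8213e-08 + 0.333333·0.0118837 + 0.333333·0.653846 = 0.22191.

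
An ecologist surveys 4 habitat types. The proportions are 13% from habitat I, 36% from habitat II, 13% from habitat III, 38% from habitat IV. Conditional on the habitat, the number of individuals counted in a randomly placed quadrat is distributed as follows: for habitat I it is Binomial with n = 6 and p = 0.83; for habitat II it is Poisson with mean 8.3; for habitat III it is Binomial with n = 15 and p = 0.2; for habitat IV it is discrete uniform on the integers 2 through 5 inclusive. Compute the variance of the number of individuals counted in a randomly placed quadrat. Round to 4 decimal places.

9.0542

Per component, I: μ=4.98, E[X²]=25.647; II: μ=8.3, E[X²]=77.19; III: μ=3, E[X²]=11.4; IV: μ=3.5, E[X²]=13.5.
E[X] = 0.13·4.98 + 0.36·8.3 + 0.13·3 + 0.38·3.5 = 5.3554.
E[X²] = 0.13·25.647 + 0.36·77.19 + 0.13·11.4 + 0.38·13.5 = 37.7345.
Var(X) = E[X²] − (E[X])² = 37.7345 − 28.6803 = 9.0542.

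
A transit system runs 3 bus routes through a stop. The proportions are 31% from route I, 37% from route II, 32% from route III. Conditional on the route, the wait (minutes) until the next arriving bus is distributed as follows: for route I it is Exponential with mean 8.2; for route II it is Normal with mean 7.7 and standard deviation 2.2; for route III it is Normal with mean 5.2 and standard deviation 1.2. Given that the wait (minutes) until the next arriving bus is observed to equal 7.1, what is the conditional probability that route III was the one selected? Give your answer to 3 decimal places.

0.274

Likelihoods f(7.1 | ·): I: 0.0513039; II: 0.174717; III: 0.0949189.
Posterior ∝ prior × likelihood. Numerator for III: 0.32·0.0949189 = 0.0303741.
Normalizing constant: 0.31·0.0513039 + 0.37·0.174717 + 0.32·0.0949189 = 0.110924.
P(III | observation) = 0.0303741 / 0.110924 = 0.273828.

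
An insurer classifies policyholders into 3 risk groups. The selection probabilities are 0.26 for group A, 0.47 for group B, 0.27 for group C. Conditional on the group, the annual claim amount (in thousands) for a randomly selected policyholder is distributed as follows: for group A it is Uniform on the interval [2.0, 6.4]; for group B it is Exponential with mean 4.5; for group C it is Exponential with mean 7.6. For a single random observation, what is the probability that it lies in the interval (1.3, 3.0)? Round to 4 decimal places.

0.2155

Conditional on each group, P(1.3 < X < 3.0): A: 0.227273; B: 0.235678; C: 0.16892.
By total probability, P(1.3 < X < 3.0) = 0.26·0.227273 + 0.47·0.235678 + 0.27·0.16892 = 0.215468.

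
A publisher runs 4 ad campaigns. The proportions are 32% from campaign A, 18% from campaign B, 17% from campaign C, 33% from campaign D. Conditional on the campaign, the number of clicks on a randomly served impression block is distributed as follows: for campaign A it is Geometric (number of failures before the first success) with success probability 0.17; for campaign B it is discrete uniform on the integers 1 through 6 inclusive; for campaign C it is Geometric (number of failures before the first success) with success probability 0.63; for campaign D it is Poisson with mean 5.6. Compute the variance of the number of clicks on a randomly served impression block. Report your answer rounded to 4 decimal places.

Per component, A: μ=4.88235, E[X²]=52.5571; B: μ=3.5, E[X²]=15.1667; C: μ=0.587302, E[X²]=1.27715; D: μ=5.6, E[X²]=36.96.
E[X] = 0.32·4.88235 + 0.18·3.5 + 0.17·0.587302 + 0.33·5.6 = 4.14019.
E[X²] = 0.32·52.5571 + 0.18·15.1667 + 0.17·1.27715 + 0.33·36.96 = 31.9622.
Var(X) = E[X²] − (E[X])² = 31.9622 − 17.1412 = 14.821.

14.8210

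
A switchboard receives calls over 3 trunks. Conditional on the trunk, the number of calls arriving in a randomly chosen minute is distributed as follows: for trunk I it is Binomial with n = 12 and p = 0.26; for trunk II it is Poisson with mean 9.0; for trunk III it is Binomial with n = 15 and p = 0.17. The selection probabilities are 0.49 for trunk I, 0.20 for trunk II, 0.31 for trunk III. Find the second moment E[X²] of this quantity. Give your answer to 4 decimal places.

For each component E[X²] = Var + (mean)², giving I: 12.0432; II: 90; III: 8.619.
Overall E[X²] = 0.49·12.0432 + 0.2·90 + 0.31·8.619 = 26.5731.

26.5731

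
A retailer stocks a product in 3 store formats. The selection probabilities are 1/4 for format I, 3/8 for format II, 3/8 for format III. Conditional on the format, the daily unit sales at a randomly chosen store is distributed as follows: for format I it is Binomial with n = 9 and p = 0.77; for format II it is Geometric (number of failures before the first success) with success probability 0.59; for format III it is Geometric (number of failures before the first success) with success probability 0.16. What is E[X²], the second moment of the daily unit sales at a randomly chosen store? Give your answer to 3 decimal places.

35.668

For each component E[X²] = Var + (mean)², giving I: 49.6188; II: 1.66073; III: 60.375.
Overall E[X²] = 0.25·49.6188 + 0.375·1.66073 + 0.375·60.375 = 35.6681.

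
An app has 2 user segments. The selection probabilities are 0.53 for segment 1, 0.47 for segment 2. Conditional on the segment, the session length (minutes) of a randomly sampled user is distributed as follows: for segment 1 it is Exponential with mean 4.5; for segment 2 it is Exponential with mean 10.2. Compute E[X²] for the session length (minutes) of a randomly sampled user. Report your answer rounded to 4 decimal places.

For each component E[X²] = Var + (mean)², giving 1: 40.5; 2: 208.08.
Overall E[X²] = 0.53·40.5 + 0.47·208.08 = 119.263.

119.2626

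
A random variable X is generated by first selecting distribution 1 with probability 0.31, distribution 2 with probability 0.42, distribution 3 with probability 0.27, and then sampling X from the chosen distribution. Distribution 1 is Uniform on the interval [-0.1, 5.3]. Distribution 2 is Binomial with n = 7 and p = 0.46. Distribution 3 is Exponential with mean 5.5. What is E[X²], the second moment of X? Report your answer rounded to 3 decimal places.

For each component E[X²] = Var + (mean)², giving 1: 9.19; 2: 12.1072; 3: 60.5.
Overall E[X²] = 0.31·9.19 + 0.42·12.1072 + 0.27·60.5 = 24.2689.

24.269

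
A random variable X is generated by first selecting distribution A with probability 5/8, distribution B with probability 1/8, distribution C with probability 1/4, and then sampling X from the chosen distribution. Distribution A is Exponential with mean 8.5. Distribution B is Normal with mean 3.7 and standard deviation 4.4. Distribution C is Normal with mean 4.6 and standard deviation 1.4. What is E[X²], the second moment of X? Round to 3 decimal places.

For each component E[X²] = Var + (mean)², giving A: 144.5; B: 33.05; C: 23.12.
Overall E[X²] = 0.625·144.5 + 0.125·33.05 + 0.25·23.12 = 100.224.

100.224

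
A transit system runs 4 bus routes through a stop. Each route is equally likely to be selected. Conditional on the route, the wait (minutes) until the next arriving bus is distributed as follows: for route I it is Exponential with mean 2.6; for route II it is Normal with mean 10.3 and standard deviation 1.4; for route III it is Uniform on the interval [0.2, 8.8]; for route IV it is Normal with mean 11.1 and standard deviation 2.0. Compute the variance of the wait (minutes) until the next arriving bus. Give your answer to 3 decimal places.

Per component, I: μ=2.6, E[X²]=13.52; II: μ=10.3, E[X²]=108.05; III: μ=4.5, E[X²]=26.4133; IV: μ=11.1, E[X²]=127.21.
E[X] = 0.25·2.6 + 0.25·10.3 + 0.25·4.5 + 0.25·11.1 = 7.125.
E[X²] = 0.25·13.52 + 0.25·108.05 + 0.25·26.4133 + 0.25·127.21 = 68.7983.
Var(X) = E[X²] − (E[X])² = 68.7983 − 50.7656 = 18.0327.

18.033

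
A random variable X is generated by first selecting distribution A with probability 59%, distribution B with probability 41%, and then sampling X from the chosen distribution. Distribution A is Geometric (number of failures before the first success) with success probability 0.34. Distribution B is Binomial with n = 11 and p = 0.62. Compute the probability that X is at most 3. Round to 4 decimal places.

0.4867

Conditional on each component, P(X ≤ 3): A: 0.810253; B: 0.0210423.
By total probability, P(X ≤ 3) = 0.59·0.810253 + 0.41·0.0210423 = 0.486676.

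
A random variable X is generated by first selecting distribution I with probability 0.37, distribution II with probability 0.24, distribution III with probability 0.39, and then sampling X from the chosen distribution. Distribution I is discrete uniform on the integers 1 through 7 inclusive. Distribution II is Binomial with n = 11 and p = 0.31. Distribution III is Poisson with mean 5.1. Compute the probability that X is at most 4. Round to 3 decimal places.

0.561

Conditional on each component, P(X ≤ 4): I: 0.571429; II: 0.767171; III: 0.423125.
By total probability, P(X ≤ 4) = 0.37·0.571429 + 0.24·0.767171 + 0.39·0.423125 = 0.560568.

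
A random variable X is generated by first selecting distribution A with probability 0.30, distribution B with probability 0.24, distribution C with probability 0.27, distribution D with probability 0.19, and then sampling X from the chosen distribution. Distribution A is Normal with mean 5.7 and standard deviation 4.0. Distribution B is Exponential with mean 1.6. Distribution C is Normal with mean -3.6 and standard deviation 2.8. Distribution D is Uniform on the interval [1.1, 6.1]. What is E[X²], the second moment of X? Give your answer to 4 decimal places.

24.2500

For each component E[X²] = Var + (mean)², giving A: 48.49; B: 5.12; C: 20.8; D: 15.0433.
Overall E[X²] = 0.3·48.49 + 0.24·5.12 + 0.27·20.8 + 0.19·15.0433 = 24.25.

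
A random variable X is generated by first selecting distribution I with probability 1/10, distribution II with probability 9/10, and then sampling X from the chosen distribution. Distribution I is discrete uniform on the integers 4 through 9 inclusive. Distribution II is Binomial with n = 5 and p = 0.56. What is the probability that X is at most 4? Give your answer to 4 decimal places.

0.8671

Conditional on each component, P(X ≤ 4): I: 0.166667; II: 0.944927.
By total probability, P(X ≤ 4) = 0.1·0.166667 + 0.9·0.944927 = 0.867101.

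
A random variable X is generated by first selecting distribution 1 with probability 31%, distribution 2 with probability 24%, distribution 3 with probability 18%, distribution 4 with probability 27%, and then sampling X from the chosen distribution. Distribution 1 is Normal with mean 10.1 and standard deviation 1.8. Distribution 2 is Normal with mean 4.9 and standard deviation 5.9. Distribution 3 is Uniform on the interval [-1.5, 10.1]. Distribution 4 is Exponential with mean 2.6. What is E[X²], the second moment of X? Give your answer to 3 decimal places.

For each component E[X²] = Var + (mean)², giving 1: 105.25; 2: 58.82; 3: 29.7033; 4: 13.52.
Overall E[X²] = 0.31·105.25 + 0.24·58.82 + 0.18·29.7033 + 0.27·13.52 = 55.7413.

55.741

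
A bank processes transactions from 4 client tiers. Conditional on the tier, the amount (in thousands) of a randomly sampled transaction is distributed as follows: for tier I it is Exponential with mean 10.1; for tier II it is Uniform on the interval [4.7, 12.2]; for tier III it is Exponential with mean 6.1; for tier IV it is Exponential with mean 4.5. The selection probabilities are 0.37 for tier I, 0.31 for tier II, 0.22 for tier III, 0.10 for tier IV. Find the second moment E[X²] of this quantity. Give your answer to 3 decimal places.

For each component E[X²] = Var + (mean)², giving I: 204.02; II: 76.09; III: 74.42; IV: 40.5.
Overall E[X²] = 0.37·204.02 + 0.31·76.09 + 0.22·74.42 + 0.1·40.5 = 119.498.

119.498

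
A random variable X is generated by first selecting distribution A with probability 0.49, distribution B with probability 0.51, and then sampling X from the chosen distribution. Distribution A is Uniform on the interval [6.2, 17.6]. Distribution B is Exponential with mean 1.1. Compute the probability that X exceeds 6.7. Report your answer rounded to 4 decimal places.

0.4697

Conditional on each component, P(X > 6.7): A: 0.95614; B: 0.00226335.
By total probability, P(X > 6.7) = 0.49·0.95614 + 0.51·0.00226335 = 0.469663.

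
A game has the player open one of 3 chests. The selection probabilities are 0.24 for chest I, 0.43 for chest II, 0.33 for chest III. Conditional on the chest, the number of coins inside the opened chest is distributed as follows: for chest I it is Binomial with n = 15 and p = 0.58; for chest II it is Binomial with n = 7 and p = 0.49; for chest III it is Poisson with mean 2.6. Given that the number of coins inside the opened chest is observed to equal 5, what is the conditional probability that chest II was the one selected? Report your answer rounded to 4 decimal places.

Likelihoods P(X=5 | ·): I: 0.0336657; II: 0.154291; III: 0.0735394.
Posterior ∝ prior × likelihood. Numerator for II: 0.43·0.154291 = 0.066345.
Normalizing constant: 0.24·0.0336657 + 0.43·0.154291 + 0.33·0.0735394 = 0.0986928.
P(II | observation) = 0.066345 / 0.0986928 = 0.672238.

0.6722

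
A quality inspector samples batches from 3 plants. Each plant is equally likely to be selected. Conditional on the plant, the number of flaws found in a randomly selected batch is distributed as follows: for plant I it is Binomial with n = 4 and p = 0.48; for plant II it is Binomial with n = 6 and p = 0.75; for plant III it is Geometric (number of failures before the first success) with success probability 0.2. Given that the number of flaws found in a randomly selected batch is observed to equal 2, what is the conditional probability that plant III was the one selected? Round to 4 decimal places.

0.2394

Likelihoods P(X=2 | ·): I: 0.373801; II: 0.032959; III: 0.128.
Posterior ∝ prior × likelihood. Numerator for III: 0.333333·0.128 = 0.0426667.
Normalizing constant: 0.333333·0.373801 + 0.333333·0.032959 + 0.333333·0.128 = 0.178253.
P(III | observation) = 0.0426667 / 0.178253 = 0.23936.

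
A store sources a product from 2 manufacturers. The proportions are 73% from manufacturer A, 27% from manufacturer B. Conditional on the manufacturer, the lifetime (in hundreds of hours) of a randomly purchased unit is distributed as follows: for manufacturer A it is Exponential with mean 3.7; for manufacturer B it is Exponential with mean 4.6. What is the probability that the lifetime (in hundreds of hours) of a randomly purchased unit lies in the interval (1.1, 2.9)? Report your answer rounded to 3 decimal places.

Conditional on each manufacturer, P(1.1 < X < 2.9): A: 0.286148; B: 0.254952.
By total probability, P(1.1 < X < 2.9) = 0.73·0.286148 + 0.27·0.254952 = 0.277725.

0.278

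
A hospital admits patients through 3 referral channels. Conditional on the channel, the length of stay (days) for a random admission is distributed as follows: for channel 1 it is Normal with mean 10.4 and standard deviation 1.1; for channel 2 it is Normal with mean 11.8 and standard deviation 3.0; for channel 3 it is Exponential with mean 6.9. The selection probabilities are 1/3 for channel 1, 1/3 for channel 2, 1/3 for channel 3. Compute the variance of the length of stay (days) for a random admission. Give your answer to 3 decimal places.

23.520

Per component, 1: μ=10.4, E[X²]=109.37; 2: μ=11.8, E[X²]=148.24; 3: μ=6.9, E[X²]=95.22.
E[X] = 0.333333·10.4 + 0.333333·11.8 + 0.333333·6.9 = 9.7.
E[X²] = 0.333333·109.37 + 0.333333·148.24 + 0.333333·95.22 = 117.61.
Var(X) = E[X²] − (E[X])² = 117.61 − 94.09 = 23.52.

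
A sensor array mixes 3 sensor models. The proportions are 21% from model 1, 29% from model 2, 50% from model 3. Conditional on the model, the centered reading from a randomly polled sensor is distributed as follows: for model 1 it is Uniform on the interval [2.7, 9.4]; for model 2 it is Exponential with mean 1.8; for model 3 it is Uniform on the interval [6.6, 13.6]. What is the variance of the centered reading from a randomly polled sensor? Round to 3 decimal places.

16.578

Per component, 1: μ=6.05, E[X²]=40.3433; 2: μ=1.8, E[X²]=6.48; 3: μ=10.1, E[X²]=106.093.
E[X] = 0.21·6.05 + 0.29·1.8 + 0.5·10.1 = 6.8425.
E[X²] = 0.21·40.3433 + 0.29·6.48 + 0.5·106.093 = 63.398.
Var(X) = E[X²] − (E[X])² = 63.398 − 46.8198 = 16.5782.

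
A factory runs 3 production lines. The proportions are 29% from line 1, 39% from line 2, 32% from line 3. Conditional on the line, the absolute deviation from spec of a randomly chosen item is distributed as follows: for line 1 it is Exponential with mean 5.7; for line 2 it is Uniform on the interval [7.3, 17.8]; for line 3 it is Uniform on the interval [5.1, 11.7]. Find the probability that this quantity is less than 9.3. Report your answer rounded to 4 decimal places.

0.5112

Conditional on each line, P(X < 9.3): 1: 0.80438; 2: 0.190476; 3: 0.636364.
By total probability, P(X < 9.3) = 0.29·0.80438 + 0.39·0.190476 + 0.32·0.636364 = 0.511192.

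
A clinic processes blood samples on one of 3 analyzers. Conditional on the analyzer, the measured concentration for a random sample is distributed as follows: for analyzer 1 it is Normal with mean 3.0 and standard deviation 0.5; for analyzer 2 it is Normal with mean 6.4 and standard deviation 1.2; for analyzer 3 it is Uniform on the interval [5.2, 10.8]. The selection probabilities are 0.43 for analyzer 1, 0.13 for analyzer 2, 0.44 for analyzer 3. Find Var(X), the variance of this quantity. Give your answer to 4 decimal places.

Per component, 1: μ=3, E[X²]=9.25; 2: μ=6.4, E[X²]=42.4; 3: μ=8, E[X²]=66.6133.
E[X] = 0.43·3 + 0.13·6.4 + 0.44·8 = 5.642.
E[X²] = 0.43·9.25 + 0.13·42.4 + 0.44·66.6133 = 38.7994.
Var(X) = E[X²] − (E[X])² = 38.7994 − 31.8322 = 6.9672.

6.9672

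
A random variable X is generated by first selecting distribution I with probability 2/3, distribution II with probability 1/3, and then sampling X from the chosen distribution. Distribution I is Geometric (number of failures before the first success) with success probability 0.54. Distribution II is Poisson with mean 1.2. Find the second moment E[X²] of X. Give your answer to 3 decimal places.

2.415

For each component E[X²] = Var + (mean)², giving I: 2.30316; II: 2.64.
Overall E[X²] = 0.666667·2.30316 + 0.333333·2.64 = 2.41544.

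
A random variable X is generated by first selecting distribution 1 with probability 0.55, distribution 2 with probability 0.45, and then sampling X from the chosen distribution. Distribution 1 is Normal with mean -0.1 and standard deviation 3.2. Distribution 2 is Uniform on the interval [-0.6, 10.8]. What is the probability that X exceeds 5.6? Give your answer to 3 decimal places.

Conditional on each component, P(X > 5.6): 1: 0.0374358; 2: 0.45614.
By total probability, P(X > 5.6) = 0.55·0.0374358 + 0.45·0.45614 = 0.225853.

0.226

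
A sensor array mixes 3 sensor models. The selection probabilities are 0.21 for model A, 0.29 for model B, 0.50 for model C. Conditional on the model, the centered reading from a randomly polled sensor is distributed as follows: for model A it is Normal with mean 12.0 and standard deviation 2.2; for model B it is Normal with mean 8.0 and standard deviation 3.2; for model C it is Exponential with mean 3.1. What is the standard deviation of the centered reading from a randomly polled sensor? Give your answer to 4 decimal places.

Per component, A: μ=12, E[X²]=148.84; B: μ=8, E[X²]=74.24; C: μ=3.1, E[X²]=19.22.
E[X] = 0.21·12 + 0.29·8 + 0.5·3.1 = 6.39.
E[X²] = 0.21·148.84 + 0.29·74.24 + 0.5·19.22 = 62.396.
Var(X) = E[X²] − (E[X])² = 62.396 − 40.8321 = 21.5639.
SD(X) = √21.5639 = 4.64369.

4.6437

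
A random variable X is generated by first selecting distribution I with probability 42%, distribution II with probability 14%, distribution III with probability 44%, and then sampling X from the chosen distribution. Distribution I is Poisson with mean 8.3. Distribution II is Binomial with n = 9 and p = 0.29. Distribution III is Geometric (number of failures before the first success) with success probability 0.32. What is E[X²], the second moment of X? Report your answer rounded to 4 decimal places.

For each component E[X²] = Var + (mean)², giving I: 77.19; II: 8.6652; III: 11.1562.
Overall E[X²] = 0.42·77.19 + 0.14·8.6652 + 0.44·11.1562 = 38.5417.

38.5417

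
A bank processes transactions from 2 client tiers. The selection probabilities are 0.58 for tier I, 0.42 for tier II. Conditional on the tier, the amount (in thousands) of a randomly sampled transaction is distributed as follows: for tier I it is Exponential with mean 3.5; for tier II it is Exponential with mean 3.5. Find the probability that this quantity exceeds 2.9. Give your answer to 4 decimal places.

Conditional on each tier, P(X > 2.9): I: 0.436673; II: 0.436673.
By total probability, P(X > 2.9) = 0.58·0.436673 + 0.42·0.436673 = 0.436673.

0.4367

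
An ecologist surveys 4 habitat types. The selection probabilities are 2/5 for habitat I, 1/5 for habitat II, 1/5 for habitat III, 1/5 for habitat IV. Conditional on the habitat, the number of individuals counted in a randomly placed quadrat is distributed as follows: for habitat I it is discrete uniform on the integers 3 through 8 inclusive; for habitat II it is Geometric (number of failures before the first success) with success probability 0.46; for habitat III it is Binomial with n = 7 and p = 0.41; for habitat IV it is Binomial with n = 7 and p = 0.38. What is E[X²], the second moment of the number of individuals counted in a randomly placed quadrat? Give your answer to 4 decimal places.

17.7837

For each component E[X²] = Var + (mean)², giving I: 33.1667; II: 3.93006; III: 9.9302; IV: 8.7248.
Overall E[X²] = 0.4·33.1667 + 0.2·3.93006 + 0.2·9.9302 + 0.2·8.7248 = 17.7837.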